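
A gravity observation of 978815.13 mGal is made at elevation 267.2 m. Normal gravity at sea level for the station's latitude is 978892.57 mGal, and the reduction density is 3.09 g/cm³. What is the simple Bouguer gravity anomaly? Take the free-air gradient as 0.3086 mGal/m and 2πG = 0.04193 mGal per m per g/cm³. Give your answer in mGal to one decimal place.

-29.6

Free-air correction = 0.3086 × 267.2 = 82.46 mGal
Free-air anomaly = 978815.13 − 978892.57 + (82.46) = 5.02 mGal
Bouguer slab correction = 0.04193 × 3.09 × 267.2 = 34.62 mGal
Simple Bouguer anomaly = 5.02 − (34.62) = -29.60 mGal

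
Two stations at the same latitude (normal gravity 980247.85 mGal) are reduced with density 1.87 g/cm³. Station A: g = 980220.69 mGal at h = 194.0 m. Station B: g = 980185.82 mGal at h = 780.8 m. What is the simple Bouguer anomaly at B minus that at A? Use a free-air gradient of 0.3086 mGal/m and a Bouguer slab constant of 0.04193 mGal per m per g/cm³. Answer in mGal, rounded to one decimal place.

Δg_SB(A) = 980220.69 − 980247.85 + 0.3086×194.0 − 0.04193×1.87×194.0 = 17.50 mGal
Δg_SB(B) = 980185.82 − 980247.85 + 0.3086×780.8 − 0.04193×1.87×780.8 = 117.70 mGal
Difference = 117.70 − (17.50) = 100.20 mGal

100.2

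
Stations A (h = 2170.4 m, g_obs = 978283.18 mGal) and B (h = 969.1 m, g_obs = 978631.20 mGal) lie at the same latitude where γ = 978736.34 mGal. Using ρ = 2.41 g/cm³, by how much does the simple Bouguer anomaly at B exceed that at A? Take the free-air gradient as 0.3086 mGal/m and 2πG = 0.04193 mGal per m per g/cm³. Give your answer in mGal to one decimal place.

98.7

Δg_SB(A) = 978283.18 − 978736.34 + 0.3086×2170.4 − 0.04193×2.41×2170.4 = -2.70 mGal
Δg_SB(B) = 978631.20 − 978736.34 + 0.3086×969.1 − 0.04193×2.41×969.1 = 96.00 mGal
Difference = 96.00 − (-2.70) = 98.70 mGal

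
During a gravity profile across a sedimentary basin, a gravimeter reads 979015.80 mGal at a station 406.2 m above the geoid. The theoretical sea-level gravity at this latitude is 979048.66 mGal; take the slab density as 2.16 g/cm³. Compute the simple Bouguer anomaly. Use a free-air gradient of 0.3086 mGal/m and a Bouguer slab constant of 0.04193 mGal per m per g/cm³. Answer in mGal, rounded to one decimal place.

55.7

Free-air correction = 0.3086 × 406.2 = 125.35 mGal
Free-air anomaly = 979015.80 − 979048.66 + (125.35) = 92.49 mGal
Bouguer slab correction = 0.04193 × 2.16 × 406.2 = 36.79 mGal
Simple Bouguer anomaly = 92.49 − (36.79) = 55.70 mGal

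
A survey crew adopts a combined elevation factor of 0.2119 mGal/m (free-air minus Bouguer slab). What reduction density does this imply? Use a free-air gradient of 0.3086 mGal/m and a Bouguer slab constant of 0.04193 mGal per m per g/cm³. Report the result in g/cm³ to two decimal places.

2.31

0.2119 = 0.3086 − 0.04193 × ρ
ρ = (0.3086 − 0.2119) / 0.04193 = 2.31 g/cm³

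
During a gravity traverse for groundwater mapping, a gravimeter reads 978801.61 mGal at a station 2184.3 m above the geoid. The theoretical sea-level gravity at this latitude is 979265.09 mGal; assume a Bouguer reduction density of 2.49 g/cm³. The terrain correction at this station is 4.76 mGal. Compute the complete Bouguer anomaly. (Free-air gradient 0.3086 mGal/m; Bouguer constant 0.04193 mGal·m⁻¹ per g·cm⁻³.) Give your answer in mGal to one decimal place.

-12.7

Free-air correction = 0.3086 × 2184.3 = 674.07 mGal
Free-air anomaly = 978801.61 − 979265.09 + (674.07) = 210.59 mGal
Bouguer slab correction = 0.04193 × 2.49 × 2184.3 = 228.05 mGal
Simple Bouguer anomaly = 210.59 − (228.05) = -17.46 mGal
Complete Bouguer anomaly = -17.46 + 4.76 = -12.70 mGal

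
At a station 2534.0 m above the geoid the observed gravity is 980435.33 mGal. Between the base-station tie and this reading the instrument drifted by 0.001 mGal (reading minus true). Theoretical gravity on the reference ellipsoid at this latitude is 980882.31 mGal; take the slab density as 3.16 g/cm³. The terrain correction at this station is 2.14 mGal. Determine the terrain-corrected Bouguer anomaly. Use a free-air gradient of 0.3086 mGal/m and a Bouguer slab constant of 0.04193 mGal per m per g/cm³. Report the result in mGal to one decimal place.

1.4

Drift-corrected reading = 980435.33 − (0.001) = 980435.329 mGal
Free-air correction = 0.3086 × 2534.0 = 781.99 mGal
Free-air anomaly = 980435.329 − 980882.31 + (781.99) = 335.009 mGal
Bouguer slab correction = 0.04193 × 3.16 × 2534.0 = 335.75 mGal
Simple Bouguer anomaly = 335.009 − (335.75) = -0.741 mGal
Complete Bouguer anomaly = -0.741 + 2.14 = 1.399 mGal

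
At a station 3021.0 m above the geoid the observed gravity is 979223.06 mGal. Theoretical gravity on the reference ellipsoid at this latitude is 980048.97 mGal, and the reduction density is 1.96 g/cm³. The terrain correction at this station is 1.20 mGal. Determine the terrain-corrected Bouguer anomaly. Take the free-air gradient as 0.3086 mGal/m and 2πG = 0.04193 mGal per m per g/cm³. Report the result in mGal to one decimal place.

-140.7

Free-air correction = 0.3086 × 3021.0 = 932.28 mGal
Free-air anomaly = 979223.06 − 980048.97 + (932.28) = 106.37 mGal
Bouguer slab correction = 0.04193 × 1.96 × 3021.0 = 248.27 mGal
Simple Bouguer anomaly = 106.37 − (248.27) = -141.90 mGal
Complete Bouguer anomaly = -141.90 + 1.20 = -140.70 mGal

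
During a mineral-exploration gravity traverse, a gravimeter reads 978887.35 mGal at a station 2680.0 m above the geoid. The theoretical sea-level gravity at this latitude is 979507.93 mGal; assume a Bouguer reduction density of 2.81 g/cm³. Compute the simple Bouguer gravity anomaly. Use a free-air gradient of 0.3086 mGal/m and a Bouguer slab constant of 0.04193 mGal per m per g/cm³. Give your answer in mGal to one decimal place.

-109.3

Free-air correction = 0.3086 × 2680.0 = 827.05 mGal
Free-air anomaly = 978887.35 − 979507.93 + (827.05) = 206.47 mGal
Bouguer slab correction = 0.04193 × 2.81 × 2680.0 = 315.77 mGal
Simple Bouguer anomaly = 206.47 − (315.77) = -109.30 mGal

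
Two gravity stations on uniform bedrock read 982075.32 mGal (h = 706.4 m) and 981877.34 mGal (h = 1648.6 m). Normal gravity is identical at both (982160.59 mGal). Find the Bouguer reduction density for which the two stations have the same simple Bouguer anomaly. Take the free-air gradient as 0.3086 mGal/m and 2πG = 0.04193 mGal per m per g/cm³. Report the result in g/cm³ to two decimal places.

Δg_obs = 981877.34 − 982075.32 = -197.98 mGal over Δh = 1648.6 − 706.4 = 942.2 m
Equal Bouguer anomalies ⇒ Δg_obs + (0.3086 − 0.04193ρ)·Δh = 0
0.3086 − 0.04193ρ = −Δg_obs/Δh = 0.21013
ρ = (0.3086 − 0.21013) / 0.04193 = 2.35 g/cm³

2.35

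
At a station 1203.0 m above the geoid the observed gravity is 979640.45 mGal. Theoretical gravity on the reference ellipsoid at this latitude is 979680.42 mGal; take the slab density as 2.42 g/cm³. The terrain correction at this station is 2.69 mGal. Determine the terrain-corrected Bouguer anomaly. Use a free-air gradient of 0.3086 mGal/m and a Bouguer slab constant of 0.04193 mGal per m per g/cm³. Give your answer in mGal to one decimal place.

Free-air correction = 0.3086 × 1203.0 = 371.25 mGal
Free-air anomaly = 979640.45 − 979680.42 + (371.25) = 331.28 mGal
Bouguer slab correction = 0.04193 × 2.42 × 1203.0 = 122.07 mGal
Simple Bouguer anomaly = 331.28 − (122.07) = 209.21 mGal
Complete Bouguer anomaly = 209.21 + 2.69 = 211.90 mGal

211.9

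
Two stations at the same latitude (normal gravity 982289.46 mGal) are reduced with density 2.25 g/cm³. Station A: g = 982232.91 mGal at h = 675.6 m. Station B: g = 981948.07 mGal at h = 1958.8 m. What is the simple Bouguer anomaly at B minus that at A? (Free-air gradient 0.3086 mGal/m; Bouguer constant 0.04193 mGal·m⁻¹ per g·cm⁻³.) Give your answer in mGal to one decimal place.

Δg_SB(A) = 982232.91 − 982289.46 + 0.3086×675.6 − 0.04193×2.25×675.6 = 88.20 mGal
Δg_SB(B) = 981948.07 − 982289.46 + 0.3086×1958.8 − 0.04193×2.25×1958.8 = 78.30 mGal
Difference = 78.30 − (88.20) = -9.90 mGal

-9.9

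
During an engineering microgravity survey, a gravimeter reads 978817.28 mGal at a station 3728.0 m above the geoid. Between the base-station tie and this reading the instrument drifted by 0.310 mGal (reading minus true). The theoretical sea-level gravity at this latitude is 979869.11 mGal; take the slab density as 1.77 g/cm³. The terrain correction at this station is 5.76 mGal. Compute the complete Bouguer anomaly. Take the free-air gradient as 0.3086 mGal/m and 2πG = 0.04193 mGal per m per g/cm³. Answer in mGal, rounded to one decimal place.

Drift-corrected reading = 978817.28 − (0.310) = 978816.970 mGal
Free-air correction = 0.3086 × 3728.0 = 1150.46 mGal
Free-air anomaly = 978816.970 − 979869.11 + (1150.46) = 98.320 mGal
Bouguer slab correction = 0.04193 × 1.77 × 3728.0 = 276.68 mGal
Simple Bouguer anomaly = 98.320 − (276.68) = -178.360 mGal
Complete Bouguer anomaly = -178.360 + 5.76 = -172.600 mGal

-172.6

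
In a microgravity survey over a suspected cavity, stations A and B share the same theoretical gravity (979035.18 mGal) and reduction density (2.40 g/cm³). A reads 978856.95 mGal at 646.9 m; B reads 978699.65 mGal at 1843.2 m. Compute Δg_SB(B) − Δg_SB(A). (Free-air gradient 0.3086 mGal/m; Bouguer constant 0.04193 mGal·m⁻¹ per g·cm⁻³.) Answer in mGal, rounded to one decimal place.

91.5

Δg_SB(A) = 978856.95 − 979035.18 + 0.3086×646.9 − 0.04193×2.40×646.9 = -43.70 mGal
Δg_SB(B) = 978699.65 − 979035.18 + 0.3086×1843.2 − 0.04193×2.40×1843.2 = 47.80 mGal
Difference = 47.80 − (-43.70) = 91.50 mGal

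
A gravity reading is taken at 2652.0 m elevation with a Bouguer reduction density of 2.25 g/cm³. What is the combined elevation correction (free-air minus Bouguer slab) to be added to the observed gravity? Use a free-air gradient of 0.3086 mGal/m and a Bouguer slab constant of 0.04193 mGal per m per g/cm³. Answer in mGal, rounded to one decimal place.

568.2

Combined gradient = 0.3086 − 0.04193 × 2.25 = 0.2142575 mGal/m
Combined elevation correction = 0.2142575 × 2652.0 = 568.2 mGal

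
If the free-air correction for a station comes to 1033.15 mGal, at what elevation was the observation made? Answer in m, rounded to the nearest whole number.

3348

h = 1033.15 / 0.3086 = 3347.86 m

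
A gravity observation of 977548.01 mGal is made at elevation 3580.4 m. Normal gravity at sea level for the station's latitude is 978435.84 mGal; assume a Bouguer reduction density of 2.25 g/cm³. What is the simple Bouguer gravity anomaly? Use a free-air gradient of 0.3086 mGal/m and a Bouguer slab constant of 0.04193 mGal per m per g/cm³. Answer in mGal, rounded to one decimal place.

Free-air correction = 0.3086 × 3580.4 = 1104.91 mGal
Free-air anomaly = 977548.01 − 978435.84 + (1104.91) = 217.08 mGal
Bouguer slab correction = 0.04193 × 2.25 × 3580.4 = 337.78 mGal
Simple Bouguer anomaly = 217.08 − (337.78) = -120.70 mGal

-120.7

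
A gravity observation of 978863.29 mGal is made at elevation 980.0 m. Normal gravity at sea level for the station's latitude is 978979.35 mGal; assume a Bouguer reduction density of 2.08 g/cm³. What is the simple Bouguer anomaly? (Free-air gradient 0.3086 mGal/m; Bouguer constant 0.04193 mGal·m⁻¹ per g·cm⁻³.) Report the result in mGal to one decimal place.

Free-air correction = 0.3086 × 980.0 = 302.43 mGal
Free-air anomaly = 978863.29 − 978979.35 + (302.43) = 186.37 mGal
Bouguer slab correction = 0.04193 × 2.08 × 980.0 = 85.47 mGal
Simple Bouguer anomaly = 186.37 − (85.47) = 100.90 mGal

100.9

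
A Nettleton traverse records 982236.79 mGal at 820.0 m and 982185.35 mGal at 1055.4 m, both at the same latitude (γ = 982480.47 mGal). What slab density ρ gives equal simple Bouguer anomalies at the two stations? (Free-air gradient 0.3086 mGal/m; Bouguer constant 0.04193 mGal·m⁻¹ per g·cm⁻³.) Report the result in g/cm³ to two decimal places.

2.15

Δg_obs = 982185.35 − 982236.79 = -51.44 mGal over Δh = 1055.4 − 820.0 = 235.4 m
Equal Bouguer anomalies ⇒ Δg_obs + (0.3086 − 0.04193ρ)·Δh = 0
0.3086 − 0.04193ρ = −Δg_obs/Δh = 0.21852
ρ = (0.3086 − 0.21852) / 0.04193 = 2.15 g/cm³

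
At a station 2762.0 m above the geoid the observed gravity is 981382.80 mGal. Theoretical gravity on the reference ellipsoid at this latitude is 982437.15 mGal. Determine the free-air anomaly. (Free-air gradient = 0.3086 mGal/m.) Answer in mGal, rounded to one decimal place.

-202.0

Free-air correction = 0.3086 × 2762.0 = 852.35 mGal
Free-air anomaly = 981382.80 − 982437.15 + (852.35) = -202.00 mGal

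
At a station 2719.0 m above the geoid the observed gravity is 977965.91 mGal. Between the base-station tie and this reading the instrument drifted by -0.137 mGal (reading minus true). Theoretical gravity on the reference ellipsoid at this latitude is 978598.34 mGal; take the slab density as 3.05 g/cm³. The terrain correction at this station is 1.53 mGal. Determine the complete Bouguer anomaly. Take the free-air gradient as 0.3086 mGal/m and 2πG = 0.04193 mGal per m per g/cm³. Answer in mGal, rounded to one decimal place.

Drift-corrected reading = 977965.91 − (-0.137) = 977966.047 mGal
Free-air correction = 0.3086 × 2719.0 = 839.08 mGal
Free-air anomaly = 977966.047 − 978598.34 + (839.08) = 206.787 mGal
Bouguer slab correction = 0.04193 × 3.05 × 2719.0 = 347.72 mGal
Simple Bouguer anomaly = 206.787 − (347.72) = -140.933 mGal
Complete Bouguer anomaly = -140.933 + 1.53 = -139.403 mGal

-139.4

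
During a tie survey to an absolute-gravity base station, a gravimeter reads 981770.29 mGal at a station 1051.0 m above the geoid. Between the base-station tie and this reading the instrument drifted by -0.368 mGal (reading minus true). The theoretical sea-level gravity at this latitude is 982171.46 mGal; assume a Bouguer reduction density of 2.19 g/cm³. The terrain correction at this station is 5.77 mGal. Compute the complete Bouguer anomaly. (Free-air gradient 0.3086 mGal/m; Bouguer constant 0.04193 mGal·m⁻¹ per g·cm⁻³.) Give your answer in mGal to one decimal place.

-167.2

Drift-corrected reading = 981770.29 − (-0.368) = 981770.658 mGal
Free-air correction = 0.3086 × 1051.0 = 324.34 mGal
Free-air anomaly = 981770.658 − 982171.46 + (324.34) = -76.462 mGal
Bouguer slab correction = 0.04193 × 2.19 × 1051.0 = 96.51 mGal
Simple Bouguer anomaly = -76.462 − (96.51) = -172.972 mGal
Complete Bouguer anomaly = -172.972 + 5.77 = -167.202 mGal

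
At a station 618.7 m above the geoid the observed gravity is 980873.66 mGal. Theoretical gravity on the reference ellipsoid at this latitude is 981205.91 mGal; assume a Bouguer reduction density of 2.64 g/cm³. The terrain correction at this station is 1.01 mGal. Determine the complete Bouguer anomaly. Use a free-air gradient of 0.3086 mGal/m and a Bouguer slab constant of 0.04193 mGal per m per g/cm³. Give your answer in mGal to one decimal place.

-208.8

Free-air correction = 0.3086 × 618.7 = 190.93 mGal
Free-air anomaly = 980873.66 − 981205.91 + (190.93) = -141.32 mGal
Bouguer slab correction = 0.04193 × 2.64 × 618.7 = 68.49 mGal
Simple Bouguer anomaly = -141.32 − (68.49) = -209.81 mGal
Complete Bouguer anomaly = -209.81 + 1.01 = -208.80 mGal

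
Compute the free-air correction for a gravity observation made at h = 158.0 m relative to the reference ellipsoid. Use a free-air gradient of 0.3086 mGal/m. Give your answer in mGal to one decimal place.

48.8

Free-air correction = 0.3086 × 158.0 = 48.8 mGal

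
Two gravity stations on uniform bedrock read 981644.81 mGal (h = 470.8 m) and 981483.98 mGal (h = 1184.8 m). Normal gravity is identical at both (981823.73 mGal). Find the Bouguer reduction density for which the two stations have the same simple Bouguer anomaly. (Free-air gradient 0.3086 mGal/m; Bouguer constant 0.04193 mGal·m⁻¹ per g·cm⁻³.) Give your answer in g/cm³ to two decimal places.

1.99

Δg_obs = 981483.98 − 981644.81 = -160.83 mGal over Δh = 1184.8 − 470.8 = 714.0 m
Equal Bouguer anomalies ⇒ Δg_obs + (0.3086 − 0.04193ρ)·Δh = 0
0.3086 − 0.04193ρ = −Δg_obs/Δh = 0.22525
ρ = (0.3086 − 0.22525) / 0.04193 = 1.99 g/cm³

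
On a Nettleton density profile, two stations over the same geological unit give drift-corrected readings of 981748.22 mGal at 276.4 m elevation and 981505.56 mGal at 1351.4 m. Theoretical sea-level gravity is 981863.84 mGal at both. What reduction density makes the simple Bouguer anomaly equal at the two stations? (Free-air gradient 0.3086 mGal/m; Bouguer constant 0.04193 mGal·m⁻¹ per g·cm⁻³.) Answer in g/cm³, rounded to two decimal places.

Δg_obs = 981505.56 − 981748.22 = -242.66 mGal over Δh = 1351.4 − 276.4 = 1075.0 m
Equal Bouguer anomalies ⇒ Δg_obs + (0.3086 − 0.04193ρ)·Δh = 0
0.3086 − 0.04193ρ = −Δg_obs/Δh = 0.22573
ρ = (0.3086 − 0.22573) / 0.04193 = 1.98 g/cm³

1.98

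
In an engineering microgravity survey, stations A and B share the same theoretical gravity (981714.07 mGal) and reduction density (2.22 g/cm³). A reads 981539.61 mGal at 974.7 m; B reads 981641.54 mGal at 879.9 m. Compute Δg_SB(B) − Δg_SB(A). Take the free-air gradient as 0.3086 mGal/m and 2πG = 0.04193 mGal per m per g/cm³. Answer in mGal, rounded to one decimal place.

81.5

Δg_SB(A) = 981539.61 − 981714.07 + 0.3086×974.7 − 0.04193×2.22×974.7 = 35.60 mGal
Δg_SB(B) = 981641.54 − 981714.07 + 0.3086×879.9 − 0.04193×2.22×879.9 = 117.10 mGal
Difference = 117.10 − (35.60) = 81.50 mGal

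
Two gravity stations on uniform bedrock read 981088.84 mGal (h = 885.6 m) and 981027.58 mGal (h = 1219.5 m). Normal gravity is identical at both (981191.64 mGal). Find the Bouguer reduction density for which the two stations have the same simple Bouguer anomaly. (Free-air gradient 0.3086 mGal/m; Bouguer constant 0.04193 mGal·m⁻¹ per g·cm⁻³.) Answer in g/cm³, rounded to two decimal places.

Δg_obs = 981027.58 − 981088.84 = -61.26 mGal over Δh = 1219.5 − 885.6 = 333.9 m
Equal Bouguer anomalies ⇒ Δg_obs + (0.3086 − 0.04193ρ)·Δh = 0
0.3086 − 0.04193ρ = −Δg_obs/Δh = 0.18347
ρ = (0.3086 − 0.18347) / 0.04193 = 2.98 g/cm³

2.98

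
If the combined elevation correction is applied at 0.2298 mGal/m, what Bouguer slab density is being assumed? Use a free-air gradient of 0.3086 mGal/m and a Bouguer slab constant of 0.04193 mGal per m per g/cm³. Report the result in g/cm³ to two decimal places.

1.88

0.2298 = 0.3086 − 0.04193 × ρ
ρ = (0.3086 − 0.2298) / 0.04193 = 1.88 g/cm³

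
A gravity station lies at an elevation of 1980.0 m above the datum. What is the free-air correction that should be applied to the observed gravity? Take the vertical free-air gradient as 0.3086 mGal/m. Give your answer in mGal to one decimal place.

Free-air correction = 0.3086 × 1980.0 = 611.0 mGal

611.0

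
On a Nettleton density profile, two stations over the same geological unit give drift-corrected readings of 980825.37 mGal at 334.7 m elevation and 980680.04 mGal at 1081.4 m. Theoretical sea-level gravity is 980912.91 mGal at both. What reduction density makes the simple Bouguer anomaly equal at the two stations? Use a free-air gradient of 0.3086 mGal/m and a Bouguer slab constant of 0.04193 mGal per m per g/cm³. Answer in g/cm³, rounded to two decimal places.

2.72

Δg_obs = 980680.04 − 980825.37 = -145.33 mGal over Δh = 1081.4 − 334.7 = 746.7 m
Equal Bouguer anomalies ⇒ Δg_obs + (0.3086 − 0.04193ρ)·Δh = 0
0.3086 − 0.04193ρ = −Δg_obs/Δh = 0.19463
ρ = (0.3086 − 0.19463) / 0.04193 = 2.72 g/cm³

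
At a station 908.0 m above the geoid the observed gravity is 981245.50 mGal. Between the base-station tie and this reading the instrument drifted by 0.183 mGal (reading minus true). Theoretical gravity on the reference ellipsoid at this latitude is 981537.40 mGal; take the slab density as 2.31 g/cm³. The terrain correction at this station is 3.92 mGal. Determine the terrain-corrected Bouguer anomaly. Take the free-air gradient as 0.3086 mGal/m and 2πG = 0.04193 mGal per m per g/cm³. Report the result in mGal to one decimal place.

-95.9

Drift-corrected reading = 981245.50 − (0.183) = 981245.317 mGal
Free-air correction = 0.3086 × 908.0 = 280.21 mGal
Free-air anomaly = 981245.317 − 981537.40 + (280.21) = -11.873 mGal
Bouguer slab correction = 0.04193 × 2.31 × 908.0 = 87.95 mGal
Simple Bouguer anomaly = -11.873 − (87.95) = -99.823 mGal
Complete Bouguer anomaly = -99.823 + 3.92 = -95.903 mGal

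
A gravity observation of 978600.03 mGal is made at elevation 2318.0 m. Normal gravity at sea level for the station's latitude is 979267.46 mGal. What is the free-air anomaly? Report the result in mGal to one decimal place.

47.9

Free-air correction = 0.3086 × 2318.0 = 715.33 mGal
Free-air anomaly = 978600.03 − 979267.46 + (715.33) = 47.90 mGal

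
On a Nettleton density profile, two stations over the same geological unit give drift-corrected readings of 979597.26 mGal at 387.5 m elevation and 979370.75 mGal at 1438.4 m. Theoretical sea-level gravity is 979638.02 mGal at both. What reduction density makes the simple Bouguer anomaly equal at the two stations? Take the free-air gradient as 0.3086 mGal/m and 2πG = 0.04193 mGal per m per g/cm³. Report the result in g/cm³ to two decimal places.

Δg_obs = 979370.75 − 979597.26 = -226.51 mGal over Δh = 1438.4 − 387.5 = 1050.9 m
Equal Bouguer anomalies ⇒ Δg_obs + (0.3086 − 0.04193ρ)·Δh = 0
0.3086 − 0.04193ρ = −Δg_obs/Δh = 0.21554
ρ = (0.3086 − 0.21554) / 0.04193 = 2.22 g/cm³

2.22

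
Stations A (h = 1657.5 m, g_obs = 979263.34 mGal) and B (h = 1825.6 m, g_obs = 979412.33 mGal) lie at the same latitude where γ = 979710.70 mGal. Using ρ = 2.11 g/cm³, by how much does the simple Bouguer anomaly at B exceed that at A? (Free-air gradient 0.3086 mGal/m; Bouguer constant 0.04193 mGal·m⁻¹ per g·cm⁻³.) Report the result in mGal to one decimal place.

186.0

Δg_SB(A) = 979263.34 − 979710.70 + 0.3086×1657.5 − 0.04193×2.11×1657.5 = -82.50 mGal
Δg_SB(B) = 979412.33 − 979710.70 + 0.3086×1825.6 − 0.04193×2.11×1825.6 = 103.50 mGal
Difference = 103.50 − (-82.50) = 186.00 mGal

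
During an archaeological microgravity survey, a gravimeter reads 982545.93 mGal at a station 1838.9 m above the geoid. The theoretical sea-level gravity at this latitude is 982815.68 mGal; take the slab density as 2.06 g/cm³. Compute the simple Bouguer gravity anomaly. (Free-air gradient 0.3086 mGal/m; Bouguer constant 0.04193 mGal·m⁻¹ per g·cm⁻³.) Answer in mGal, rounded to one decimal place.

Free-air correction = 0.3086 × 1838.9 = 567.48 mGal
Free-air anomaly = 982545.93 − 982815.68 + (567.48) = 297.73 mGal
Bouguer slab correction = 0.04193 × 2.06 × 1838.9 = 158.84 mGal
Simple Bouguer anomaly = 297.73 − (158.84) = 138.89 mGal

138.9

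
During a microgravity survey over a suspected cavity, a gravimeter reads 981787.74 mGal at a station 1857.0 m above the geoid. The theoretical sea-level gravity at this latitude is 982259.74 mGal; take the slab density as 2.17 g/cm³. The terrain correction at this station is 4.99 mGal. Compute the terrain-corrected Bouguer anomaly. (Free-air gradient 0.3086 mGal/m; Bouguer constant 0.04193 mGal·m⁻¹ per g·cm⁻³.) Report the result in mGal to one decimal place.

-62.9

Free-air correction = 0.3086 × 1857.0 = 573.07 mGal
Free-air anomaly = 981787.74 − 982259.74 + (573.07) = 101.07 mGal
Bouguer slab correction = 0.04193 × 2.17 × 1857.0 = 168.96 mGal
Simple Bouguer anomaly = 101.07 − (168.96) = -67.89 mGal
Complete Bouguer anomaly = -67.89 + 4.99 = -62.90 mGal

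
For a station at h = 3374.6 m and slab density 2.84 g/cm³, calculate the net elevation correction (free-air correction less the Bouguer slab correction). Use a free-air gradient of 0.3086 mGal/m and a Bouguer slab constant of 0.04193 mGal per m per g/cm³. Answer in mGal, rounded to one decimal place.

639.6

Combined gradient = 0.3086 − 0.04193 × 2.84 = 0.1895188 mGal/m
Combined elevation correction = 0.1895188 × 3374.6 = 639.6 mGal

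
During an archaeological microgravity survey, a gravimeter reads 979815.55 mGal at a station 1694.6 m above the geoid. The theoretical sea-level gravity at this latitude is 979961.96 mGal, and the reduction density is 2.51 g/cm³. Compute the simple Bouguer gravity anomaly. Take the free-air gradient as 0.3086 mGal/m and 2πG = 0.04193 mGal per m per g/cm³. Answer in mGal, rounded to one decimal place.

198.2

Free-air correction = 0.3086 × 1694.6 = 522.95 mGal
Free-air anomaly = 979815.55 − 979961.96 + (522.95) = 376.54 mGal
Bouguer slab correction = 0.04193 × 2.51 × 1694.6 = 178.35 mGal
Simple Bouguer anomaly = 376.54 − (178.35) = 198.19 mGal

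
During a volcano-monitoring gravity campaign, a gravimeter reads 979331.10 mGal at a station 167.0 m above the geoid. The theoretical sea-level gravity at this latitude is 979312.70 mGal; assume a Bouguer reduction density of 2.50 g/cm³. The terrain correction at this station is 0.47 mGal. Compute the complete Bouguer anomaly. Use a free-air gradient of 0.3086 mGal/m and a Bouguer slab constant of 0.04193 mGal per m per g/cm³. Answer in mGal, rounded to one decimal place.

52.9

Free-air correction = 0.3086 × 167.0 = 51.54 mGal
Free-air anomaly = 979331.10 − 979312.70 + (51.54) = 69.94 mGal
Bouguer slab correction = 0.04193 × 2.50 × 167.0 = 17.51 mGal
Simple Bouguer anomaly = 69.94 − (17.51) = 52.43 mGal
Complete Bouguer anomaly = 52.43 + 0.47 = 52.90 mGal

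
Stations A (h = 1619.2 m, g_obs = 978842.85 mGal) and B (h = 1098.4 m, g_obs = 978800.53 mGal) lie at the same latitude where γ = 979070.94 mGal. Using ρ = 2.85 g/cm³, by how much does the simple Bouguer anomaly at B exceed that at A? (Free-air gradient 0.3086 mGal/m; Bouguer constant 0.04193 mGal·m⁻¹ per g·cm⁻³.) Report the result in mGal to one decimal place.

-140.8

Δg_SB(A) = 978842.85 − 979070.94 + 0.3086×1619.2 − 0.04193×2.85×1619.2 = 78.10 mGal
Δg_SB(B) = 978800.53 − 979070.94 + 0.3086×1098.4 − 0.04193×2.85×1098.4 = -62.70 mGal
Difference = -62.70 − (78.10) = -140.80 mGal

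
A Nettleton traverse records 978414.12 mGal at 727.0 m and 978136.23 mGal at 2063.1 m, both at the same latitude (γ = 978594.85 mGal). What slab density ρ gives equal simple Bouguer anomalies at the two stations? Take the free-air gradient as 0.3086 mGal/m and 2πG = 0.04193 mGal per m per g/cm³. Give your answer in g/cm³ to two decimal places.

Δg_obs = 978136.23 − 978414.12 = -277.89 mGal over Δh = 2063.1 − 727.0 = 1336.1 m
Equal Bouguer anomalies ⇒ Δg_obs + (0.3086 − 0.04193ρ)·Δh = 0
0.3086 − 0.04193ρ = −Δg_obs/Δh = 0.20799
ρ = (0.3086 − 0.20799) / 0.04193 = 2.40 g/cm³

2.40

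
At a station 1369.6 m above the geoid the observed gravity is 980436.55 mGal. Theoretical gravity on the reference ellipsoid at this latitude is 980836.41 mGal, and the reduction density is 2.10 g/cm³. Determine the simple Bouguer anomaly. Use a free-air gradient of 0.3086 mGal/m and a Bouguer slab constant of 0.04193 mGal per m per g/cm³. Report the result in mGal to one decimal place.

-97.8

Free-air correction = 0.3086 × 1369.6 = 422.66 mGal
Free-air anomaly = 980436.55 − 980836.41 + (422.66) = 22.80 mGal
Bouguer slab correction = 0.04193 × 2.10 × 1369.6 = 120.60 mGal
Simple Bouguer anomaly = 22.80 − (120.60) = -97.80 mGal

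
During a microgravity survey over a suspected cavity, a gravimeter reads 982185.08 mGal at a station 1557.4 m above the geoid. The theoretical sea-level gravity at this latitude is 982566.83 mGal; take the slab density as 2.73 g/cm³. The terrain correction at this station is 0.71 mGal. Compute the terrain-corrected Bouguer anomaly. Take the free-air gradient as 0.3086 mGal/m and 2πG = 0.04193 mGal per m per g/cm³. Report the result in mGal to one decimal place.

Free-air correction = 0.3086 × 1557.4 = 480.61 mGal
Free-air anomaly = 982185.08 − 982566.83 + (480.61) = 98.86 mGal
Bouguer slab correction = 0.04193 × 2.73 × 1557.4 = 178.27 mGal
Simple Bouguer anomaly = 98.86 − (178.27) = -79.41 mGal
Complete Bouguer anomaly = -79.41 + 0.71 = -78.70 mGal

-78.7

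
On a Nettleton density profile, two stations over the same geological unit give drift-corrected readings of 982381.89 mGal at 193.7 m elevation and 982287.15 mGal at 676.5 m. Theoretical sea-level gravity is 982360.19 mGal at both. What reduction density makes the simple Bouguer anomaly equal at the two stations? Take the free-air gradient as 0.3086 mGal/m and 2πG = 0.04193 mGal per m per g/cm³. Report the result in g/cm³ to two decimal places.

2.68

Δg_obs = 982287.15 − 982381.89 = -94.74 mGal over Δh = 676.5 − 193.7 = 482.8 m
Equal Bouguer anomalies ⇒ Δg_obs + (0.3086 − 0.04193ρ)·Δh = 0
0.3086 − 0.04193ρ = −Δg_obs/Δh = 0.19623
ρ = (0.3086 − 0.19623) / 0.04193 = 2.68 g/cm³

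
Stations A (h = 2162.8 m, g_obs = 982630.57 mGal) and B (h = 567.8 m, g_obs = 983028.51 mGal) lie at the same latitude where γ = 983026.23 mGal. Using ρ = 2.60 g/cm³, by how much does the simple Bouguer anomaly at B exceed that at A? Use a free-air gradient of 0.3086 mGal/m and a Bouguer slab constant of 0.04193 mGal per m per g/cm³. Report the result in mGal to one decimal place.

Δg_SB(A) = 982630.57 − 983026.23 + 0.3086×2162.8 − 0.04193×2.60×2162.8 = 36.00 mGal
Δg_SB(B) = 983028.51 − 983026.23 + 0.3086×567.8 − 0.04193×2.60×567.8 = 115.60 mGal
Difference = 115.60 − (36.00) = 79.60 mGal

79.6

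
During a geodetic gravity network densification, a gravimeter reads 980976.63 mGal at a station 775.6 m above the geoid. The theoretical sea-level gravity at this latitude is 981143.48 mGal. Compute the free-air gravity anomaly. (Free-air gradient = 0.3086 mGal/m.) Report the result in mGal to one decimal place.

Free-air correction = 0.3086 × 775.6 = 239.35 mGal
Free-air anomaly = 980976.63 − 981143.48 + (239.35) = 72.50 mGal

72.5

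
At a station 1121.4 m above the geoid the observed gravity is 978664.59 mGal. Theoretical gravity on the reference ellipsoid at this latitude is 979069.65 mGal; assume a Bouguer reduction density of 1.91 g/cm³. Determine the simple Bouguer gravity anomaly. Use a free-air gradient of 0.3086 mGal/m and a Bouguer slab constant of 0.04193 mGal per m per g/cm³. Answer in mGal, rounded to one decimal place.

Free-air correction = 0.3086 × 1121.4 = 346.06 mGal
Free-air anomaly = 978664.59 − 979069.65 + (346.06) = -59.00 mGal
Bouguer slab correction = 0.04193 × 1.91 × 1121.4 = 89.81 mGal
Simple Bouguer anomaly = -59.00 − (89.81) = -148.81 mGal

-148.8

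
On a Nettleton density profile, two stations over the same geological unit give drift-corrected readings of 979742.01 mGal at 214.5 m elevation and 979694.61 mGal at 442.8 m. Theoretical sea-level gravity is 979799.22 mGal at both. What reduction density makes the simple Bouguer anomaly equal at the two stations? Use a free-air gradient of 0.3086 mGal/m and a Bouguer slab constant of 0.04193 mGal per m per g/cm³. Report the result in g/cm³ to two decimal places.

2.41

Δg_obs = 979694.61 − 979742.01 = -47.40 mGal over Δh = 442.8 − 214.5 = 228.3 m
Equal Bouguer anomalies ⇒ Δg_obs + (0.3086 − 0.04193ρ)·Δh = 0
0.3086 − 0.04193ρ = −Δg_obs/Δh = 0.20762
ρ = (0.3086 − 0.20762) / 0.04193 = 2.41 g/cm³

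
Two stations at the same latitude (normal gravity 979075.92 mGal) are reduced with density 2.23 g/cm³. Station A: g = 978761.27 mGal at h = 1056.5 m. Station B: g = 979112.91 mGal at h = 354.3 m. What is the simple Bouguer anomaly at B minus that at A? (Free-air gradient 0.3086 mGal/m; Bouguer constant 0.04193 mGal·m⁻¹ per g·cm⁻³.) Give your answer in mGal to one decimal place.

200.6

Δg_SB(A) = 978761.27 − 979075.92 + 0.3086×1056.5 − 0.04193×2.23×1056.5 = -87.40 mGal
Δg_SB(B) = 979112.91 − 979075.92 + 0.3086×354.3 − 0.04193×2.23×354.3 = 113.20 mGal
Difference = 113.20 − (-87.40) = 200.60 mGal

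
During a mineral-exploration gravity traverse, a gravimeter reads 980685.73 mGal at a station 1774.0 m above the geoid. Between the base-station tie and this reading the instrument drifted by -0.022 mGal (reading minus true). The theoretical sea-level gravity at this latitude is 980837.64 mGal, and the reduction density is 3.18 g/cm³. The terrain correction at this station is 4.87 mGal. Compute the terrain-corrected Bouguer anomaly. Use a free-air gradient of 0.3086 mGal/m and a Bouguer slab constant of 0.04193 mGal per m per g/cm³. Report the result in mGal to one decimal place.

Drift-corrected reading = 980685.73 − (-0.022) = 980685.752 mGal
Free-air correction = 0.3086 × 1774.0 = 547.46 mGal
Free-air anomaly = 980685.752 − 980837.64 + (547.46) = 395.572 mGal
Bouguer slab correction = 0.04193 × 3.18 × 1774.0 = 236.54 mGal
Simple Bouguer anomaly = 395.572 − (236.54) = 159.032 mGal
Complete Bouguer anomaly = 159.032 + 4.87 = 163.902 mGal

163.9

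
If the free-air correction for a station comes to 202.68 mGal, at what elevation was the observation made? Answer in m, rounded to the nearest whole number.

657

h = 202.68 / 0.3086 = 656.77 m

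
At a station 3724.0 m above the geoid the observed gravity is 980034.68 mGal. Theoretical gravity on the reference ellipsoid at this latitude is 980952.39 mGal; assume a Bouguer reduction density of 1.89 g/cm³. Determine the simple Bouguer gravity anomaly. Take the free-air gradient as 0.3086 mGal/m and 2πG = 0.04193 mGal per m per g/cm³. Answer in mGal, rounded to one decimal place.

-63.6

Free-air correction = 0.3086 × 3724.0 = 1149.23 mGal
Free-air anomaly = 980034.68 − 980952.39 + (1149.23) = 231.52 mGal
Bouguer slab correction = 0.04193 × 1.89 × 3724.0 = 295.12 mGal
Simple Bouguer anomaly = 231.52 − (295.12) = -63.60 mGal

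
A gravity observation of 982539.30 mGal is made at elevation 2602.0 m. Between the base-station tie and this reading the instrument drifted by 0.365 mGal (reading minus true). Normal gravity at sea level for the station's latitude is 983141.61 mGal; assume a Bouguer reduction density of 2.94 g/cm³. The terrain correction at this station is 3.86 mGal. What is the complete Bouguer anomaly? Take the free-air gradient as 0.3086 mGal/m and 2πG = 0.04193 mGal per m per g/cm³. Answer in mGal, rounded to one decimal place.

-116.6

Drift-corrected reading = 982539.30 − (0.365) = 982538.935 mGal
Free-air correction = 0.3086 × 2602.0 = 802.98 mGal
Free-air anomaly = 982538.935 − 983141.61 + (802.98) = 200.305 mGal
Bouguer slab correction = 0.04193 × 2.94 × 2602.0 = 320.76 mGal
Simple Bouguer anomaly = 200.305 − (320.76) = -120.455 mGal
Complete Bouguer anomaly = -120.455 + 3.86 = -116.595 mGal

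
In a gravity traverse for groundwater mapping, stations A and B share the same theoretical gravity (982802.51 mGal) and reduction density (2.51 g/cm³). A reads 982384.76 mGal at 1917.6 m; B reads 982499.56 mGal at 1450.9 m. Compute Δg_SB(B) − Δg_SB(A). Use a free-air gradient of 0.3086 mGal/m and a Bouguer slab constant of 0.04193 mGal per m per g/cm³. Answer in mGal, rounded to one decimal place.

Δg_SB(A) = 982384.76 − 982802.51 + 0.3086×1917.6 − 0.04193×2.51×1917.6 = -27.80 mGal
Δg_SB(B) = 982499.56 − 982802.51 + 0.3086×1450.9 − 0.04193×2.51×1450.9 = -7.90 mGal
Difference = -7.90 − (-27.80) = 19.90 mGal

19.9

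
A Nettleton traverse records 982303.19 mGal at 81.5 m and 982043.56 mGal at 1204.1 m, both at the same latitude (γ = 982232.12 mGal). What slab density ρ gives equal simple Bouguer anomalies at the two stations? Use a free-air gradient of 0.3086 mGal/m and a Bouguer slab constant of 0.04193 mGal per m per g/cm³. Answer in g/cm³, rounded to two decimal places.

Δg_obs = 982043.56 − 982303.19 = -259.63 mGal over Δh = 1204.1 − 81.5 = 1122.6 m
Equal Bouguer anomalies ⇒ Δg_obs + (0.3086 − 0.04193ρ)·Δh = 0
0.3086 − 0.04193ρ = −Δg_obs/Δh = 0.23128
ρ = (0.3086 − 0.23128) / 0.04193 = 1.84 g/cm³

1.84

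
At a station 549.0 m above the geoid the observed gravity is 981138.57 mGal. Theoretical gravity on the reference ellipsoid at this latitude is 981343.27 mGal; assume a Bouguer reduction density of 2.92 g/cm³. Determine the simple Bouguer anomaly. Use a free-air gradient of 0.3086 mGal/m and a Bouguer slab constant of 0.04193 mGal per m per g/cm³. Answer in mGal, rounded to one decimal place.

Free-air correction = 0.3086 × 549.0 = 169.42 mGal
Free-air anomaly = 981138.57 − 981343.27 + (169.42) = -35.28 mGal
Bouguer slab correction = 0.04193 × 2.92 × 549.0 = 67.22 mGal
Simple Bouguer anomaly = -35.28 − (67.22) = -102.50 mGal

-102.5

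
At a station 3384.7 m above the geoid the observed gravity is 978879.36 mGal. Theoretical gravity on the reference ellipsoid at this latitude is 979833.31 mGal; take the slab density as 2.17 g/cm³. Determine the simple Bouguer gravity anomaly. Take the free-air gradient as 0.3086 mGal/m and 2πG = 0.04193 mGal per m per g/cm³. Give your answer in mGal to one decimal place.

-217.4

Free-air correction = 0.3086 × 3384.7 = 1044.52 mGal
Free-air anomaly = 978879.36 − 979833.31 + (1044.52) = 90.57 mGal
Bouguer slab correction = 0.04193 × 2.17 × 3384.7 = 307.97 mGal
Simple Bouguer anomaly = 90.57 − (307.97) = -217.40 mGal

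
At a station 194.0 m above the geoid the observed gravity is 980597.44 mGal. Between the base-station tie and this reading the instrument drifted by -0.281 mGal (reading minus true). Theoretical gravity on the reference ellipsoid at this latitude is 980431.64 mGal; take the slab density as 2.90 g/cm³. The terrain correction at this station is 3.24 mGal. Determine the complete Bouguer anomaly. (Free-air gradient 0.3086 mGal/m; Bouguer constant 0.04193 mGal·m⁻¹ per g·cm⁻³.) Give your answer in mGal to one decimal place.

205.6

Drift-corrected reading = 980597.44 − (-0.281) = 980597.721 mGal
Free-air correction = 0.3086 × 194.0 = 59.87 mGal
Free-air anomaly = 980597.721 − 980431.64 + (59.87) = 225.951 mGal
Bouguer slab correction = 0.04193 × 2.90 × 194.0 = 23.59 mGal
Simple Bouguer anomaly = 225.951 − (23.59) = 202.361 mGal
Complete Bouguer anomaly = 202.361 + 3.24 = 205.601 mGal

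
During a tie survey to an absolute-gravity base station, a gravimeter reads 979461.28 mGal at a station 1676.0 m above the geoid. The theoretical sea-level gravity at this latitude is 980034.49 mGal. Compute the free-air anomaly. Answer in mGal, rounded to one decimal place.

-56.0

Free-air correction = 0.3086 × 1676.0 = 517.21 mGal
Free-air anomaly = 979461.28 − 980034.49 + (517.21) = -56.00 mGal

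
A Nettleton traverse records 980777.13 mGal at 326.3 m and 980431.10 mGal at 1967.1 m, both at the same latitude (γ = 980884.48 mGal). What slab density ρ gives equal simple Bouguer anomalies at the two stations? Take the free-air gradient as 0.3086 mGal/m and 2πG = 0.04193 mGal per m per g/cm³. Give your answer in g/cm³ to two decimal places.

2.33

Δg_obs = 980431.10 − 980777.13 = -346.03 mGal over Δh = 1967.1 − 326.3 = 1640.8 m
Equal Bouguer anomalies ⇒ Δg_obs + (0.3086 − 0.04193ρ)·Δh = 0
0.3086 − 0.04193ρ = −Δg_obs/Δh = 0.21089
ρ = (0.3086 − 0.21089) / 0.04193 = 2.33 g/cm³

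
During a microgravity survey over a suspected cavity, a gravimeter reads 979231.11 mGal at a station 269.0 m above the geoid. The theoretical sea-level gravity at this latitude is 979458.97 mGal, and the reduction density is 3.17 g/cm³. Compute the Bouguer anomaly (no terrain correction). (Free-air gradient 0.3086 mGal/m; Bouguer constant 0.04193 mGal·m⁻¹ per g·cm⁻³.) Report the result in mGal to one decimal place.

-180.6

Free-air correction = 0.3086 × 269.0 = 83.01 mGal
Free-air anomaly = 979231.11 − 979458.97 + (83.01) = -144.85 mGal
Bouguer slab correction = 0.04193 × 3.17 × 269.0 = 35.75 mGal
Simple Bouguer anomaly = -144.85 − (35.75) = -180.60 mGal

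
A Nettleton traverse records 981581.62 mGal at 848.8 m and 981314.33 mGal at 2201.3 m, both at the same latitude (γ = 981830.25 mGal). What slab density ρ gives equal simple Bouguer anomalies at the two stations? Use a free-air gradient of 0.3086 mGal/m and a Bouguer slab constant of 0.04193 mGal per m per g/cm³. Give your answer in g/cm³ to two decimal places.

Δg_obs = 981314.33 − 981581.62 = -267.29 mGal over Δh = 2201.3 − 848.8 = 1352.5 m
Equal Bouguer anomalies ⇒ Δg_obs + (0.3086 − 0.04193ρ)·Δh = 0
0.3086 − 0.04193ρ = −Δg_obs/Δh = 0.19763
ρ = (0.3086 − 0.19763) / 0.04193 = 2.65 g/cm³

2.65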